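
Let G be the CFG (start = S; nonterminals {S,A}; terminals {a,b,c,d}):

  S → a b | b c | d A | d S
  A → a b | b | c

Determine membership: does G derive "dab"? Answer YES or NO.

CNF form of G:
  S -> T0 T1 | T1 T2 | T3 A | T3 S
  A -> T0 T1 | b | c
  T0 -> a
  T1 -> b
  T2 -> c
  T3 -> d

CYK fill:
  cell(0,0) d: {T3}  orig:{}
  cell(1,1) a: {T0}  orig:{}
  cell(2,2) b: {A,T1}  orig:{A}
  cell(0,1) da: ∅
  cell(1,2) ab: {A,S}
  cell(0,2) dab: {S}

S ∈ T[0,2] ⇒ YES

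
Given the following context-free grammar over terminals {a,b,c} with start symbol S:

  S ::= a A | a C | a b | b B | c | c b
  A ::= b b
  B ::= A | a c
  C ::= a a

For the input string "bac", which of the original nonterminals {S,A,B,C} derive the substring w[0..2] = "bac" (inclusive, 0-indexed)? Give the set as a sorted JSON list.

CNF form of G:
  S -> T0 B | T1 A | T1 C | T1 T0 | T2 T0 | c
  A -> T0 T0
  B -> T0 T0 | T1 T2
  C -> T1 T1
  T0 -> b
  T1 -> a
  T2 -> c

CYK table (by increasing span), restricted to cells inside w[0..2]:
  cell(0,0) b: {T0}  orig:{}
  cell(1,1) a: {T1}  orig:{}
  cell(2,2) c: {S,T2}  orig:{S}
  cell(0,1) ba: ∅
  cell(1,2) ac: {B}
  cell(0,2) bac: {S}

Original NTs in T[0,2] deriving "bac": ["S"]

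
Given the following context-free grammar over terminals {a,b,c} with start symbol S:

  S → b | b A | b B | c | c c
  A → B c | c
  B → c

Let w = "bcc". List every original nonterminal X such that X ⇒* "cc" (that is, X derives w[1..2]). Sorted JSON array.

CNF form of G:
  S -> T0 T0 | T1 A | T1 B | b | c
  A -> B T0 | c
  B -> c
  T0 -> c
  T1 -> b

CYK table (by increasing span), restricted to cells inside w[1..2]:
  cell(1,1) c: {A,B,S,T0}  orig:{A,B,S}
  cell(2,2) c: {A,B,S,T0}  orig:{A,B,S}
  cell(1,2) cc: {A,S}

Original NTs in T[1,2] deriving "cc": ["A", "S"]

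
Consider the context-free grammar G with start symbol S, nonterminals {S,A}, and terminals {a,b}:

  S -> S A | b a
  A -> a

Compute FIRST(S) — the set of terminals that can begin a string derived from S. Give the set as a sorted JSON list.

FIRST iteration:
pass 1:
  A via A→a: +{a}
  S via S→b a: +{b}
  FIRST(S)={b}  FIRST(A)={a}
pass 2: done
  FIRST(S)={b}  FIRST(A)={a}

FIRST(S) = ["b"]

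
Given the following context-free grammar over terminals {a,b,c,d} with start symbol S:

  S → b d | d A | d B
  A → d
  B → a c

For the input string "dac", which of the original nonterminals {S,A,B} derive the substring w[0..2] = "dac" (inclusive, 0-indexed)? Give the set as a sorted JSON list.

CNF form of G:
  S -> T2 T3 | T3 A | T3 B
  A -> d
  B -> T0 T1
  T0 -> a
  T1 -> c
  T2 -> b
  T3 -> d

CYK table (by increasing span) — only the sub-triangle for w[0..2]:
  T[0,0] 'd' = {A,T3}  orig:{A}
  T[1,1] 'a' = {T0}  orig:{}
  T[2,2] 'c' = {T1}  orig:{}
  T[0,1] 'da' = ∅
  T[1,2] 'ac' = {B}
  T[0,2] 'dac' = {S}

Original NTs in T[0,2] deriving "dac": ["S"]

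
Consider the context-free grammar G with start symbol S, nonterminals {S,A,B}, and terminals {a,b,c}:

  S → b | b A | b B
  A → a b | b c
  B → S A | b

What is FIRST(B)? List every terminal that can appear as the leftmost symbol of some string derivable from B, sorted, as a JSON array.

Compute FIRST by fixpoint:
round 1:
  A via A→a b: +{a}
  A via A→b c: +{b}
  B via B→b: +{b}
  S via S→b: +{b}
  FIRST(S)={b}  FIRST(A)={a,b}  FIRST(B)={b}
round 2: — fixpoint
  FIRST(S)={b}  FIRST(A)={a,b}  FIRST(B)={b}

FIRST(B) = ["b"]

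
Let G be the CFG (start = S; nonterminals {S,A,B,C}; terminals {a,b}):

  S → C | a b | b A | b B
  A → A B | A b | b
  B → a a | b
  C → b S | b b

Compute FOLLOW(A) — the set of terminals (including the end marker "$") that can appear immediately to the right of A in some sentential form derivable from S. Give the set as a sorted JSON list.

FIRST iteration:
round 1:
  A via A→b: +{b}
  B via B→a a: +{a}
  B via B→b: +{b}
  C via C→b S: +{b}
  S via S→C: +{b}
  S via S→a b: +{a}
  FIRST[S]={a,b}  FIRST[A]={b}  FIRST[B]={a,b}  FIRST[C]={b}
round 2: — fixpoint
  FIRST[S]={a,b}  FIRST[A]={b}  FIRST[B]={a,b}  FIRST[C]={b}

Compute FOLLOW by fixpoint:
FOLLOW(S) := {$}
[1]
  A→A B: FOLLOW(A) ⊇ FIRST(B) = {a,b}; new: +{a,b}
  A→A B: FOLLOW(B) ⊇ FOLLOW(A) ⊇ {a,b}; new: +{a,b}
  S→C: FOLLOW(C) ⊇ FOLLOW(S) ⊇ {$}; new: +{$}
  S→b A: FOLLOW(A) ⊇ FOLLOW(S) ⊇ {$}; new: +{$}
  S→b B: FOLLOW(B) ⊇ FOLLOW(S) ⊇ {$}; new: +{$}
  S: {$}  A: {$,a,b}  B: {$,a,b}  C: {$}
[2] done
  S: {$}  A: {$,a,b}  B: {$,a,b}  C: {$}

FOLLOW(A) = ["$", "a", "b"]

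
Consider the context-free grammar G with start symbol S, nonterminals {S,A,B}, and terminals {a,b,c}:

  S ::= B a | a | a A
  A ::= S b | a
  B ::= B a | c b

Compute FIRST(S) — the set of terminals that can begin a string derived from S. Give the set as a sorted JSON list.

Compute FIRST by fixpoint:
iter 1:
  A via A→a: +{a}
  B via B→c b: +{c}
  S via S→B a: +{c}
  S via S→a: +{a}
  FIRST[S]={a,c}  FIRST[A]={a}  FIRST[B]={c}
iter 2:
  A via A→S b: +{c}
  FIRST[S]={a,c}  FIRST[A]={a,c}  FIRST[B]={c}
iter 3: — fixpoint
  FIRST[S]={a,c}  FIRST[A]={a,c}  FIRST[B]={c}

FIRST(S) = ["a", "c"]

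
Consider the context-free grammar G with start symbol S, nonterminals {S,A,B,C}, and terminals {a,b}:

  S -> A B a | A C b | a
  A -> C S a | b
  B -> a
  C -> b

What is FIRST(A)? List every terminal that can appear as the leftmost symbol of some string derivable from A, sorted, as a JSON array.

Compute FIRST by fixpoint:
round 1:
  A via A→b: +{b}
  B via B→a: +{a}
  C via C→b: +{b}
  S via S→A B a: +{b}
  S via S→a: +{a}
  FIRST[S]={a,b}  FIRST[A]={b}  FIRST[B]={a}  FIRST[C]={b}
round 2: (no change)
  FIRST[S]={a,b}  FIRST[A]={b}  FIRST[B]={a}  FIRST[C]={b}

FIRST(A) = ["b"]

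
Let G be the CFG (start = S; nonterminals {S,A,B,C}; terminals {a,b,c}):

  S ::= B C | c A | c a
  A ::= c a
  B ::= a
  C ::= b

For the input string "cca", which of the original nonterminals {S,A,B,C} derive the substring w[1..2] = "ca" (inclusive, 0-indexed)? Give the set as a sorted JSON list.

Convert to CNF:
  S -> B C | T0 A | T0 T1
  A -> T0 T1
  B -> a
  C -> b
  T0 -> c
  T1 -> a

CYK table (by increasing span) (cells [i..j] with 1 ≤ i ≤ j ≤ 2 only):
  T[1,1] 'c' = {T0}  orig:{}
  T[2,2] 'a' = {B,T1}  orig:{B}
  T[1,2] 'ca' = {A,S}

Original NTs in T[1,2] deriving "ca": ["A", "S"]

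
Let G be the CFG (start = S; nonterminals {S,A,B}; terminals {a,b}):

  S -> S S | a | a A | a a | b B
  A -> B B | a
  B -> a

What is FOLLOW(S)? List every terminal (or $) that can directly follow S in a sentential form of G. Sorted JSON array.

FIRST sets, iterate to fixpoint:
iter 1:
  A via A→a: +{a}
  B via B→a: +{a}
  S via S→a: +{a}
  S via S→b B: +{b}
  FIRST[S]={a,b}  FIRST[A]={a}  FIRST[B]={a}
iter 2: (no change)
  FIRST[S]={a,b}  FIRST[A]={a}  FIRST[B]={a}

FOLLOW iteration:
initialize: $ ∈ FOLLOW(S)
pass 1:
  A→B B: FOLLOW(B) ⊇ FIRST(B) = {a}; new: +{a}
  S→S S: FOLLOW(S) ⊇ FIRST(S) = {a,b}; new: +{a,b}
  S→a A: FOLLOW(A) ⊇ FOLLOW(S) ⊇ {$,a,b}; new: +{$,a,b}
  S→b B: FOLLOW(B) ⊇ FOLLOW(S) ⊇ {$,a,b}; new: +{$,b}
  FOLLOW[S]={$,a,b}  FOLLOW[A]={$,a,b}  FOLLOW[B]={$,a,b}
pass 2: — fixpoint
  FOLLOW[S]={$,a,b}  FOLLOW[A]={$,a,b}  FOLLOW[B]={$,a,b}

FOLLOW(S) = ["$", "a", "b"]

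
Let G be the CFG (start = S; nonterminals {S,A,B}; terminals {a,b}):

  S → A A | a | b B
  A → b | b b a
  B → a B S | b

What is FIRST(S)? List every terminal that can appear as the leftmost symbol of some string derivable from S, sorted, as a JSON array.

FIRST sets, iterate to fixpoint:
iter 1:
  A via A→b: +{b}
  B via B→a B S: +{a}
  B via B→b: +{b}
  S via S→A A: +{b}
  S via S→a: +{a}
  FIRST(S)={a,b}  FIRST(A)={b}  FIRST(B)={a,b}
iter 2: (no change)
  FIRST(S)={a,b}  FIRST(A)={b}  FIRST(B)={a,b}

FIRST(S) = ["a", "b"]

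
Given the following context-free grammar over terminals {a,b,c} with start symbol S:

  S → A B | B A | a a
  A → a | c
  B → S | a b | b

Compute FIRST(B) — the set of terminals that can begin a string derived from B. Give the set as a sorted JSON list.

FIRST sets, iterate to fixpoint:
iter 1:
  A via A→a: +{a}
  A via A→c: +{c}
  B via B→a b: +{a}
  B via B→b: +{b}
  S via S→A B: +{a,c}
  S via S→B A: +{b}
  S: {a,b,c}  A: {a,c}  B: {a,b}
iter 2:
  B via B→S: +{c}
  S: {a,b,c}  A: {a,c}  B: {a,b,c}
iter 3: (no change)
  S: {a,b,c}  A: {a,c}  B: {a,b,c}

FIRST(B) = ["a", "b", "c"]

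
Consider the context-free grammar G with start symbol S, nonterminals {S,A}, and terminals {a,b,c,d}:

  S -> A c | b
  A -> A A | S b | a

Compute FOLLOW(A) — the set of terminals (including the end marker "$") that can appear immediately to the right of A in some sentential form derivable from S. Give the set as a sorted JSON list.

FIRST iteration:
[1]
  A via A→a: +{a}
  S via S→A c: +{a}
  S via S→b: +{b}
  S: {a,b}  A: {a}
[2]
  A via A→S b: +{b}
  S: {a,b}  A: {a,b}
[3] done
  S: {a,b}  A: {a,b}

Compute FOLLOW by fixpoint:
seed FOLLOW(S) with $
iter 1:
  A→A A: FOLLOW(A) ⊇ FIRST(A) = {a,b}; new: +{a,b}
  A→S b: FOLLOW(S) ⊇ FIRST(b) = {b}; new: +{b}
  S→A c: FOLLOW(A) ⊇ FIRST(c) = {c}; new: +{c}
  FOLLOW(S)={$,b}  FOLLOW(A)={a,b,c}
iter 2: (stable)
  FOLLOW(S)={$,b}  FOLLOW(A)={a,b,c}

FOLLOW(A) = ["a", "b", "c"]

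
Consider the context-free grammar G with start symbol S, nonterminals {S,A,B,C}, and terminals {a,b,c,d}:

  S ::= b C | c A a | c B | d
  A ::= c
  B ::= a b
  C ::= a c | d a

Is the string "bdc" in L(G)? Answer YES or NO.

Convert to CNF:
  S -> T1 C | T2 B | T2 X4 | d
  A -> c
  B -> T0 T1
  C -> T0 T2 | T3 T0
  T0 -> a
  T1 -> b
  T2 -> c
  T3 -> d
  X4 -> A T0

Fill CYK table bottom-up:
  [0..0]={T1}  "b"  orig:{}
  [1..1]={S,T3}  "d"  orig:{S}
  [2..2]={A,T2}  "c"  orig:{A}
  [0..1]=∅  "bd"
  [1..2]=∅  "dc"
  [0..2]=∅  "bdc"

S ∉ T[0,2] ⇒ NO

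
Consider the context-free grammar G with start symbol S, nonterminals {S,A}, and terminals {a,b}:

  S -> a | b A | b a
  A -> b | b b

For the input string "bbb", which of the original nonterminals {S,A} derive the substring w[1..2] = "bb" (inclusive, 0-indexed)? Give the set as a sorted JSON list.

CNF form of G:
  S -> T0 A | T0 T1 | a
  A -> T0 T0 | b
  T0 -> b
  T1 -> a

Fill CYK table bottom-up (cells [i..j] with 1 ≤ i ≤ j ≤ 2 only):
  [1..1]={A,T0}  "b"  orig:{A}
  [2..2]={A,T0}  "b"  orig:{A}
  [1..2]={A,S}  "bb"

Original NTs in T[1,2] deriving "bb": ["A", "S"]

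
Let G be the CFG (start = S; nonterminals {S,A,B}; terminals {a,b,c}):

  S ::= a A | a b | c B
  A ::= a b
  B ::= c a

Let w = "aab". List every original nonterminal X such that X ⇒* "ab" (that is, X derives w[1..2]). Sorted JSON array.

Convert to CNF:
  S -> T0 A | T0 T1 | T2 B
  A -> T0 T1
  B -> T2 T0
  T0 -> a
  T1 -> b
  T2 -> c

Fill CYK table bottom-up (cells [i..j] with 1 ≤ i ≤ j ≤ 2 only):
  T[1,1] 'a' = {T0}  orig:{}
  T[2,2] 'b' = {T1}  orig:{}
  T[1,2] 'ab' = {A,S}

Original NTs in T[1,2] deriving "ab": ["A", "S"]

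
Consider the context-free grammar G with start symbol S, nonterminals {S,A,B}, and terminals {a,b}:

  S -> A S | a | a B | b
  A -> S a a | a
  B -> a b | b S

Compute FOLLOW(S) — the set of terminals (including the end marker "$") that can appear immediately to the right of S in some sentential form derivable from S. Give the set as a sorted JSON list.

Compute FIRST by fixpoint:
[1]
  A via A→a: +{a}
  B via B→a b: +{a}
  B via B→b S: +{b}
  S via S→A S: +{a}
  S via S→b: +{b}
  S: {a,b}  A: {a}  B: {a,b}
[2]
  A via A→S a a: +{b}
  S: {a,b}  A: {a,b}  B: {a,b}
[3] done
  S: {a,b}  A: {a,b}  B: {a,b}

FOLLOW iteration:
seed FOLLOW(S) with $
pass 1:
  A→S a a: FOLLOW(S) ⊇ FIRST(a) = {a}; new: +{a}
  S→A S: FOLLOW(A) ⊇ FIRST(S) = {a,b}; new: +{a,b}
  S→a B: FOLLOW(B) ⊇ FOLLOW(S) ⊇ {$,a}; new: +{$,a}
  S: {$,a}  A: {a,b}  B: {$,a}
pass 2: done
  S: {$,a}  A: {a,b}  B: {$,a}

FOLLOW(S) = ["$", "a"]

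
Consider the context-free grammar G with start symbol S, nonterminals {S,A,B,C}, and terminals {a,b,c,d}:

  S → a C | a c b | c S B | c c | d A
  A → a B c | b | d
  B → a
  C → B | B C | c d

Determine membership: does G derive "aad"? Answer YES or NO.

Convert to CNF:
  S -> T0 C | T0 X5 | T1 T1 | T1 X6 | T2 A
  A -> T0 X4 | b | d
  B -> a
  C -> B C | T1 T2 | a
  T0 -> a
  T1 -> c
  T2 -> d
  T3 -> b
  X4 -> B T1
  X5 -> T1 T3
  X6 -> S B

Fill CYK table bottom-up:
  cell(0,0) a: {B,C,T0}  orig:{B,C}
  cell(1,1) a: {B,C,T0}  orig:{B,C}
  cell(2,2) d: {A,T2}  orig:{A}
  cell(0,1) aa: {C,S}
  cell(1,2) ad: ∅
  cell(0,2) aad: ∅

S ∉ T[0,2] ⇒ NO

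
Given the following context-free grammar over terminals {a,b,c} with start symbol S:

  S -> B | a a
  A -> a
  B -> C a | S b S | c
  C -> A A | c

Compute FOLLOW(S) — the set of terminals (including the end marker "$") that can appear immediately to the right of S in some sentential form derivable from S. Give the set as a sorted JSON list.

FIRST sets, iterate to fixpoint:
round 1:
  A via A→a: +{a}
  B via B→c: +{c}
  C via C→A A: +{a}
  C via C→c: +{c}
  S via S→B: +{c}
  S via S→a a: +{a}
  FIRST(S)={a,c}  FIRST(A)={a}  FIRST(B)={c}  FIRST(C)={a,c}
round 2:
  B via B→C a: +{a}
  FIRST(S)={a,c}  FIRST(A)={a}  FIRST(B)={a,c}  FIRST(C)={a,c}
round 3: (stable)
  FIRST(S)={a,c}  FIRST(A)={a}  FIRST(B)={a,c}  FIRST(C)={a,c}

Compute FOLLOW by fixpoint:
initialize: $ ∈ FOLLOW(S)
[1]
  B→C a: FOLLOW(C) ⊇ FIRST(a) = {a}; new: +{a}
  B→S b S: FOLLOW(S) ⊇ FIRST(b) = {b}; new: +{b}
  C→A A: FOLLOW(A) ⊇ FIRST(A) = {a}; new: +{a}
  S→B: FOLLOW(B) ⊇ FOLLOW(S) ⊇ {$,b}; new: +{$,b}
  FOLLOW[S]={$,b}  FOLLOW[A]={a}  FOLLOW[B]={$,b}  FOLLOW[C]={a}
[2] done
  FOLLOW[S]={$,b}  FOLLOW[A]={a}  FOLLOW[B]={$,b}  FOLLOW[C]={a}

FOLLOW(S) = ["$", "b"]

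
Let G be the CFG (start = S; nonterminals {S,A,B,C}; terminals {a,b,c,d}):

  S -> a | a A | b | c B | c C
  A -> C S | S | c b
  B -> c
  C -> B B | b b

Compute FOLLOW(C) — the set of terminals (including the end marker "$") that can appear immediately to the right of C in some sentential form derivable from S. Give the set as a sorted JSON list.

FIRST iteration:
round 1:
  A via A→c b: +{c}
  B via B→c: +{c}
  C via C→B B: +{c}
  C via C→b b: +{b}
  S via S→a: +{a}
  S via S→b: +{b}
  S via S→c B: +{c}
  S: {a,b,c}  A: {c}  B: {c}  C: {b,c}
round 2:
  A via A→C S: +{b}
  A via A→S: +{a}
  S: {a,b,c}  A: {a,b,c}  B: {c}  C: {b,c}
round 3: done
  S: {a,b,c}  A: {a,b,c}  B: {c}  C: {b,c}

FOLLOW sets:
FOLLOW(S) := {$}
[1]
  A→C S: FOLLOW(C) ⊇ FIRST(S) = {a,b,c}; new: +{a,b,c}
  C→B B: FOLLOW(B) ⊇ FIRST(B) = {c}; new: +{c}
  C→B B: FOLLOW(B) ⊇ FOLLOW(C) ⊇ {a,b,c}; new: +{a,b}
  S→a A: FOLLOW(A) ⊇ FOLLOW(S) ⊇ {$}; new: +{$}
  S→c B: FOLLOW(B) ⊇ FOLLOW(S) ⊇ {$}; new: +{$}
  S→c C: FOLLOW(C) ⊇ FOLLOW(S) ⊇ {$}; new: +{$}
  FOLLOW[S]={$}  FOLLOW[A]={$}  FOLLOW[B]={$,a,b,c}  FOLLOW[C]={$,a,b,c}
[2] (no change)
  FOLLOW[S]={$}  FOLLOW[A]={$}  FOLLOW[B]={$,a,b,c}  FOLLOW[C]={$,a,b,c}

FOLLOW(C) = ["$", "a", "b", "c"]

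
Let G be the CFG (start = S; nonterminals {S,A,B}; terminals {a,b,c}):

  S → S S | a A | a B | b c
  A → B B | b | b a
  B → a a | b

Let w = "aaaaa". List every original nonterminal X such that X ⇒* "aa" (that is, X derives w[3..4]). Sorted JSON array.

CNF form of G:
  S -> S S | T0 T2 | T1 A | T1 B
  A -> B B | T0 T1 | b
  B -> T1 T1 | b
  T0 -> b
  T1 -> a
  T2 -> c

CYK fill, restricted to cells inside w[3..4]:
  T[3,3] 'a' = {T1}  orig:{}
  T[4,4] 'a' = {T1}  orig:{}
  T[3,4] 'aa' = {B}

Original NTs in T[3,4] deriving "aa": ["B"]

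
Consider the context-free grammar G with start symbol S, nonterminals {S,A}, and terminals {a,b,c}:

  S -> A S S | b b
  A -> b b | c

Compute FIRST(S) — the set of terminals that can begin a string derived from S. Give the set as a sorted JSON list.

FIRST sets, iterate to fixpoint:
pass 1:
  A via A→b b: +{b}
  A via A→c: +{c}
  S via S→A S S: +{b,c}
  FIRST(S)={b,c}  FIRST(A)={b,c}
pass 2: — fixpoint
  FIRST(S)={b,c}  FIRST(A)={b,c}

FIRST(S) = ["b", "c"]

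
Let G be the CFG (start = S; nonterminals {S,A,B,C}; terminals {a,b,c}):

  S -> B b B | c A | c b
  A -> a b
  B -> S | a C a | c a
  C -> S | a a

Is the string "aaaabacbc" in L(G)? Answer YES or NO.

CNF form of G:
  S -> B X6 | T2 A | T2 T1
  A -> T0 T1
  B -> B X3 | T0 X4 | T2 A | T2 T0 | T2 T1
  C -> B X5 | T0 T0 | T2 A | T2 T1
  T0 -> a
  T1 -> b
  T2 -> c
  X3 -> T1 B
  X4 -> C T0
  X5 -> T1 B
  X6 -> T1 B

CYK table (by increasing span):
  [0..0]={T0}  "a"  orig:{}
  [1..1]={T0}  "a"  orig:{}
  [2..2]={T0}  "a"  orig:{}
  [3..3]={T0}  "a"  orig:{}
  [4..4]={T1}  "b"  orig:{}
  [5..5]={T0}  "a"  orig:{}
  [6..6]={T2}  "c"  orig:{}
  [7..7]={T1}  "b"  orig:{}
  [8..8]={T2}  "c"  orig:{}
  [0..1]={C}  "aa"
  [1..2]={C}  "aa"
  [2..3]={C}  "aa"
  [3..4]={A}  "ab"
  [4..5]=∅  "ba"
  [5..6]=∅  "ac"
  [6..7]={B,C,S}  "cb"
  [7..8]=∅  "bc"
  [0..2]={X4}  "aaa"  orig:{}
  [1..3]={X4}  "aaa"  orig:{}
  [2..4]=∅  "aab"
  [3..5]=∅  "aba"
  [4..6]=∅  "bac"
  [5..7]=∅  "acb"
  [6..8]=∅  "cbc"
  [0..3]={B}  "aaaa"
  [1..4]=∅  "aaab"
  [2..5]=∅  "aaba"
  [3..6]=∅  "abac"
  [4..7]=∅  "bacb"
  [5..8]=∅  "acbc"
  [0..4]=∅  "aaaab"
  [1..5]=∅  "aaaba"
  [2..6]=∅  "aabac"
  [3..7]=∅  "abacb"
  [4..8]=∅  "bacbc"
  [0..5]=∅  "aaaaba"
  [1..6]=∅  "aaabac"
  [2..7]=∅  "aabacb"
  [3..8]=∅  "abacbc"
  [0..6]=∅  "aaaabac"
  [1..7]=∅  "aaabacb"
  [2..8]=∅  "aabacbc"
  [0..7]=∅  "aaaabacb"
  [1..8]=∅  "aaabacbc"
  [0..8]=∅  "aaaabacbc"

S ∉ T[0,8] ⇒ NO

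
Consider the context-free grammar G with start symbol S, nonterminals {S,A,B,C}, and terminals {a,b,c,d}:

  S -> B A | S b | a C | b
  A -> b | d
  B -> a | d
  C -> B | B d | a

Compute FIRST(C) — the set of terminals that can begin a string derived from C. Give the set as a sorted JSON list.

FIRST iteration:
iter 1:
  A via A→b: +{b}
  A via A→d: +{d}
  B via B→a: +{a}
  B via B→d: +{d}
  C via C→B: +{a,d}
  S via S→B A: +{a,d}
  S via S→b: +{b}
  FIRST(S)={a,b,d}  FIRST(A)={b,d}  FIRST(B)={a,d}  FIRST(C)={a,d}
iter 2: done
  FIRST(S)={a,b,d}  FIRST(A)={b,d}  FIRST(B)={a,d}  FIRST(C)={a,d}

FIRST(C) = ["a", "d"]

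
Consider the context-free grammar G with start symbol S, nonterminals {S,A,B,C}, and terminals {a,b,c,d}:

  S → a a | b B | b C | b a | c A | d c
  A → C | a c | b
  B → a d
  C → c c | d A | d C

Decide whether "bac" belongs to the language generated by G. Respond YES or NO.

CNF form of G:
  S -> T0 T0 | T1 A | T2 T1 | T3 B | T3 C | T3 T0
  A -> T0 T1 | T1 T1 | T2 A | T2 C | b
  B -> T0 T2
  C -> T1 T1 | T2 A | T2 C
  T0 -> a
  T1 -> c
  T2 -> d
  T3 -> b

CYK fill:
  cell(0,0) b: {A,T3}  orig:{A}
  cell(1,1) a: {T0}  orig:{}
  cell(2,2) c: {T1}  orig:{}
  cell(0,1) ba: {S}
  cell(1,2) ac: {A}
  cell(0,2) bac: ∅

S ∉ T[0,2] ⇒ NO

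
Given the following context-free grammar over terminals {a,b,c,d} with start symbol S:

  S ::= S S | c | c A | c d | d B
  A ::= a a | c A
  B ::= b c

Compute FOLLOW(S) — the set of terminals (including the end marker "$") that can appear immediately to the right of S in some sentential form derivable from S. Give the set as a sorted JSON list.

Compute FIRST by fixpoint:
pass 1:
  A via A→a a: +{a}
  A via A→c A: +{c}
  B via B→b c: +{b}
  S via S→c: +{c}
  S via S→d B: +{d}
  FIRST[S]={c,d}  FIRST[A]={a,c}  FIRST[B]={b}
pass 2: (no change)
  FIRST[S]={c,d}  FIRST[A]={a,c}  FIRST[B]={b}

Compute FOLLOW by fixpoint:
initialize: $ ∈ FOLLOW(S)
round 1:
  S→S S: FOLLOW(S) ⊇ FIRST(S) = {c,d}; new: +{c,d}
  S→c A: FOLLOW(A) ⊇ FOLLOW(S) ⊇ {$,c,d}; new: +{$,c,d}
  S→d B: FOLLOW(B) ⊇ FOLLOW(S) ⊇ {$,c,d}; new: +{$,c,d}
  FOLLOW(S)={$,c,d}  FOLLOW(A)={$,c,d}  FOLLOW(B)={$,c,d}
round 2: (no change)
  FOLLOW(S)={$,c,d}  FOLLOW(A)={$,c,d}  FOLLOW(B)={$,c,d}

FOLLOW(S) = ["$", "c", "d"]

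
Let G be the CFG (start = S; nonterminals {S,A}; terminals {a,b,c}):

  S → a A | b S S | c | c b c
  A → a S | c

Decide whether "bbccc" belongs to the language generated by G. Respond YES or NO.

CNF form of G:
  S -> T0 A | T1 X3 | T2 X4 | c
  A -> T0 S | c
  T0 -> a
  T1 -> b
  T2 -> c
  X3 -> S S
  X4 -> T1 T2

Fill CYK table bottom-up:
  [0..0]={T1}  "b"  orig:{}
  [1..1]={T1}  "b"  orig:{}
  [2..2]={A,S,T2}  "c"  orig:{A,S}
  [3..3]={A,S,T2}  "c"  orig:{A,S}
  [4..4]={A,S,T2}  "c"  orig:{A,S}
  [0..1]=∅  "bb"
  [1..2]={X4}  "bc"  orig:{}
  [2..3]={X3}  "cc"  orig:{}
  [3..4]={X3}  "cc"  orig:{}
  [0..2]=∅  "bbc"
  [1..3]={S}  "bcc"
  [2..4]=∅  "ccc"
  [0..3]=∅  "bbcc"
  [1..4]={X3}  "bccc"  orig:{}
  [0..4]={S}  "bbccc"

S ∈ T[0,4] ⇒ YES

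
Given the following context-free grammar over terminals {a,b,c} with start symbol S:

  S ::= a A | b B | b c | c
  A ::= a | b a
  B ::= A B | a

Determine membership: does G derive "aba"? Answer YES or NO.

CNF form of G:
  S -> T0 B | T0 T2 | T1 A | c
  A -> T0 T1 | a
  B -> A B | a
  T0 -> b
  T1 -> a
  T2 -> c

Fill CYK table bottom-up:
  [0..0]={A,B,T1}  "a"  orig:{A,B}
  [1..1]={T0}  "b"  orig:{}
  [2..2]={A,B,T1}  "a"  orig:{A,B}
  [0..1]=∅  "ab"
  [1..2]={A,S}  "ba"
  [0..2]={S}  "aba"

S ∈ T[0,2] ⇒ YES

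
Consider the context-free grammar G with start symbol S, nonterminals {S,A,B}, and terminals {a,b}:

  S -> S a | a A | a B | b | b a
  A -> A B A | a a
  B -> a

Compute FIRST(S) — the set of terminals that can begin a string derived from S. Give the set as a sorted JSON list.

Compute FIRST by fixpoint:
round 1:
  A via A→a a: +{a}
  B via B→a: +{a}
  S via S→a A: +{a}
  S via S→b: +{b}
  FIRST[S]={a,b}  FIRST[A]={a}  FIRST[B]={a}
round 2: done
  FIRST[S]={a,b}  FIRST[A]={a}  FIRST[B]={a}

FIRST(S) = ["a", "b"]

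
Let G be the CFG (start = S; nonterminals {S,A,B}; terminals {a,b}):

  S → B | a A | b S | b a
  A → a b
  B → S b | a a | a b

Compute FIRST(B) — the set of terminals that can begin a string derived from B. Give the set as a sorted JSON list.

FIRST iteration:
pass 1:
  A via A→a b: +{a}
  B via B→a a: +{a}
  S via S→B: +{a}
  S via S→b S: +{b}
  FIRST(S)={a,b}  FIRST(A)={a}  FIRST(B)={a}
pass 2:
  B via B→S b: +{b}
  FIRST(S)={a,b}  FIRST(A)={a}  FIRST(B)={a,b}
pass 3: done
  FIRST(S)={a,b}  FIRST(A)={a}  FIRST(B)={a,b}

FIRST(B) = ["a", "b"]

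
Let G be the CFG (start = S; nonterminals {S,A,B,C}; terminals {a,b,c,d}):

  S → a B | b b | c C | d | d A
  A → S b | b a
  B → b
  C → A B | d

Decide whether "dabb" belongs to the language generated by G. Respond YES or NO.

CNF form of G:
  S -> T0 T0 | T1 B | T2 C | T3 A | d
  A -> S T0 | T0 T1
  B -> b
  C -> A B | d
  T0 -> b
  T1 -> a
  T2 -> c
  T3 -> d

Fill CYK table bottom-up:
  T[0,0] 'd' = {C,S,T3}  orig:{C,S}
  T[1,1] 'a' = {T1}  orig:{}
  T[2,2] 'b' = {B,T0}  orig:{B}
  T[3,3] 'b' = {B,T0}  orig:{B}
  T[0,1] 'da' = ∅
  T[1,2] 'ab' = {S}
  T[2,3] 'bb' = {S}
  T[0,2] 'dab' = ∅
  T[1,3] 'abb' = {A}
  T[0,3] 'dabb' = {S}

S ∈ T[0,3] ⇒ YES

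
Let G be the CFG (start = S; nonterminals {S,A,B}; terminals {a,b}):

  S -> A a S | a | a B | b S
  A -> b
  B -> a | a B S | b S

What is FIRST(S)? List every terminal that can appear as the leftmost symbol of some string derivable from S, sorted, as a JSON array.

FIRST sets, iterate to fixpoint:
round 1:
  A via A→b: +{b}
  B via B→a: +{a}
  B via B→b S: +{b}
  S via S→A a S: +{b}
  S via S→a: +{a}
  FIRST(S)={a,b}  FIRST(A)={b}  FIRST(B)={a,b}
round 2: — fixpoint
  FIRST(S)={a,b}  FIRST(A)={b}  FIRST(B)={a,b}

FIRST(S) = ["a", "b"]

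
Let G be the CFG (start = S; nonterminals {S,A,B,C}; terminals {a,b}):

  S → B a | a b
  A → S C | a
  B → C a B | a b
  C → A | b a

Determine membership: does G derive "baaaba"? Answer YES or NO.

CNF form of G:
  S -> B T0 | T0 T1
  A -> S C | a
  B -> C X2 | T0 T1
  C -> S C | T1 T0 | a
  T0 -> a
  T1 -> b
  X2 -> T0 B

CYK fill:
  [0..0]={T1}  "b"  orig:{}
  [1..1]={A,C,T0}  "a"  orig:{A,C}
  [2..2]={A,C,T0}  "a"  orig:{A,C}
  [3..3]={A,C,T0}  "a"  orig:{A,C}
  [4..4]={T1}  "b"  orig:{}
  [5..5]={A,C,T0}  "a"  orig:{A,C}
  [0..1]={C}  "ba"
  [1..2]=∅  "aa"
  [2..3]=∅  "aa"
  [3..4]={B,S}  "ab"
  [4..5]={C}  "ba"
  [0..2]=∅  "baa"
  [1..3]=∅  "aaa"
  [2..4]={X2}  "aab"  orig:{}
  [3..5]={A,C,S}  "aba"
  [0..3]=∅  "baaa"
  [1..4]={B}  "aaab"
  [2..5]=∅  "aaba"
  [0..4]={B}  "baaab"
  [1..5]={S}  "aaaba"
  [0..5]={S}  "baaaba"

S ∈ T[0,5] ⇒ YES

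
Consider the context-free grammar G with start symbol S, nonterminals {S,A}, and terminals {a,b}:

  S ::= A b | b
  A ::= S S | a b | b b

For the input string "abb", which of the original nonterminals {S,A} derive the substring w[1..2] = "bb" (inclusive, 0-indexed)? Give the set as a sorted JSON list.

CNF form of G:
  S -> A T1 | b
  A -> S S | T0 T1 | T1 T1
  T0 -> a
  T1 -> b

Fill CYK table bottom-up (cells [i..j] with 1 ≤ i ≤ j ≤ 2 only):
  [1..1]={S,T1}  "b"  orig:{S}
  [2..2]={S,T1}  "b"  orig:{S}
  [1..2]={A}  "bb"

Original NTs in T[1,2] deriving "bb": ["A"]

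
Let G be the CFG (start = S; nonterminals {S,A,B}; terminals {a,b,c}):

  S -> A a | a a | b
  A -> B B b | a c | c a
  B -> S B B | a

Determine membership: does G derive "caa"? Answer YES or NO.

Convert to CNF:
  S -> A T1 | T1 T1 | b
  A -> B X3 | T1 T2 | T2 T1
  B -> S X4 | a
  T0 -> b
  T1 -> a
  T2 -> c
  X3 -> B T0
  X4 -> B B

Fill CYK table bottom-up:
  [0..0]={T2}  "c"  orig:{}
  [1..1]={B,T1}  "a"  orig:{B}
  [2..2]={B,T1}  "a"  orig:{B}
  [0..1]={A}  "ca"
  [1..2]={S,X4}  "aa"  orig:{S}
  [0..2]={S}  "caa"

S ∈ T[0,2] ⇒ YES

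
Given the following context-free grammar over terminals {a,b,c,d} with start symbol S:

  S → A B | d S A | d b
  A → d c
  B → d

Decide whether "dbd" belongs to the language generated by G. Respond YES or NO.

CNF form of G:
  S -> A B | T0 T2 | T0 X3
  A -> T0 T1
  B -> d
  T0 -> d
  T1 -> c
  T2 -> b
  X3 -> S A

Fill CYK table bottom-up:
  T[0,0] 'd' = {B,T0}  orig:{B}
  T[1,1] 'b' = {T2}  orig:{}
  T[2,2] 'd' = {B,T0}  orig:{B}
  T[0,1] 'db' = {S}
  T[1,2] 'bd' = ∅
  T[0,2] 'dbd' = ∅

S ∉ T[0,2] ⇒ NO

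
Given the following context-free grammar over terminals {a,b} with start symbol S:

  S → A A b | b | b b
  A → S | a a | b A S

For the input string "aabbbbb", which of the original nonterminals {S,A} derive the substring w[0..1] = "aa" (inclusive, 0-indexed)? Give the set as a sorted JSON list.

CNF form of G:
  S -> A X4 | T0 T0 | b
  A -> A X2 | T0 T0 | T0 X3 | T1 T1 | b
  T0 -> b
  T1 -> a
  X2 -> A T0
  X3 -> A S
  X4 -> A T0

Fill CYK table bottom-up (cells [i..j] with 0 ≤ i ≤ j ≤ 1 only):
  cell(0,0) a: {T1}  orig:{}
  cell(1,1) a: {T1}  orig:{}
  cell(0,1) aa: {A}

Original NTs in T[0,1] deriving "aa": ["A"]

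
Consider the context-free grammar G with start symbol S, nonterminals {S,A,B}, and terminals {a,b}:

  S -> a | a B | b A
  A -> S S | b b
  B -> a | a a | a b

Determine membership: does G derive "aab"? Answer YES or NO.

Convert to CNF:
  S -> T0 A | T1 B | a
  A -> S S | T0 T0
  B -> T1 T0 | T1 T1 | a
  T0 -> b
  T1 -> a

CYK fill:
  T[0,0] 'a' = {B,S,T1}  orig:{B,S}
  T[1,1] 'a' = {B,S,T1}  orig:{B,S}
  T[2,2] 'b' = {T0}  orig:{}
  T[0,1] 'aa' = {A,B,S}
  T[1,2] 'ab' = {B}
  T[0,2] 'aab' = {S}

S ∈ T[0,2] ⇒ YES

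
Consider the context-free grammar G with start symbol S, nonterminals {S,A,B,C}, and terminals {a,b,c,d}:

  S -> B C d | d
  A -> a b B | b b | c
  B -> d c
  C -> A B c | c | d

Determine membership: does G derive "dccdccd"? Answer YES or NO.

CNF form of G:
  S -> B X6 | d
  A -> T0 X4 | T1 T1 | c
  B -> T2 T3
  C -> A X5 | c | d
  T0 -> a
  T1 -> b
  T2 -> d
  T3 -> c
  X4 -> T1 B
  X5 -> B T3
  X6 -> C T2

CYK fill:
  [0..0]={C,S,T2}  "d"  orig:{C,S}
  [1..1]={A,C,T3}  "c"  orig:{A,C}
  [2..2]={A,C,T3}  "c"  orig:{A,C}
  [3..3]={C,S,T2}  "d"  orig:{C,S}
  [4..4]={A,C,T3}  "c"  orig:{A,C}
  [5..5]={A,C,T3}  "c"  orig:{A,C}
  [6..6]={C,S,T2}  "d"  orig:{C,S}
  [0..1]={B}  "dc"
  [1..2]=∅  "cc"
  [2..3]={X6}  "cd"  orig:{}
  [3..4]={B}  "dc"
  [4..5]=∅  "cc"
  [5..6]={X6}  "cd"  orig:{}
  [0..2]={X5}  "dcc"  orig:{}
  [1..3]=∅  "ccd"
  [2..4]=∅  "cdc"
  [3..5]={X5}  "dcc"  orig:{}
  [4..6]=∅  "ccd"
  [0..3]={S}  "dccd"
  [1..4]=∅  "ccdc"
  [2..5]={C}  "cdcc"
  [3..6]={S}  "dccd"
  [0..4]=∅  "dccdc"
  [1..5]=∅  "ccdcc"
  [2..6]={X6}  "cdccd"  orig:{}
  [0..5]=∅  "dccdcc"
  [1..6]=∅  "ccdccd"
  [0..6]={S}  "dccdccd"

S ∈ T[0,6] ⇒ YES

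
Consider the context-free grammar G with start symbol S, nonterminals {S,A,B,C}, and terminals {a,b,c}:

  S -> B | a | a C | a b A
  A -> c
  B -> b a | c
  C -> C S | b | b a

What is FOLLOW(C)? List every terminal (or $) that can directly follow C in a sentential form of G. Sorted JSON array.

Compute FIRST by fixpoint:
[1]
  A via A→c: +{c}
  B via B→b a: +{b}
  B via B→c: +{c}
  C via C→b: +{b}
  S via S→B: +{b,c}
  S via S→a: +{a}
  S: {a,b,c}  A: {c}  B: {b,c}  C: {b}
[2] done
  S: {a,b,c}  A: {c}  B: {b,c}  C: {b}

FOLLOW sets:
seed FOLLOW(S) with $
[1]
  C→C S: FOLLOW(C) ⊇ FIRST(S) = {a,b,c}; new: +{a,b,c}
  C→C S: FOLLOW(S) ⊇ FOLLOW(C) ⊇ {a,b,c}; new: +{a,b,c}
  S→B: FOLLOW(B) ⊇ FOLLOW(S) ⊇ {$,a,b,c}; new: +{$,a,b,c}
  S→a C: FOLLOW(C) ⊇ FOLLOW(S) ⊇ {$,a,b,c}; new: +{$}
  S→a b A: FOLLOW(A) ⊇ FOLLOW(S) ⊇ {$,a,b,c}; new: +{$,a,b,c}
  S: {$,a,b,c}  A: {$,a,b,c}  B: {$,a,b,c}  C: {$,a,b,c}
[2] done
  S: {$,a,b,c}  A: {$,a,b,c}  B: {$,a,b,c}  C: {$,a,b,c}

FOLLOW(C) = ["$", "a", "b", "c"]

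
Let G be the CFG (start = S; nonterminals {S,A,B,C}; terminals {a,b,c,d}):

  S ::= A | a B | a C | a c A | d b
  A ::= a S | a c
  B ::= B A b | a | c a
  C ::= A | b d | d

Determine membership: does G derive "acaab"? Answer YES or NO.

CNF form of G:
  S -> T0 B | T0 C | T0 S | T0 T1 | T0 X5 | T3 T2
  A -> T0 S | T0 T1
  B -> B X4 | T1 T0 | a
  C -> T0 S | T0 T1 | T2 T3 | d
  T0 -> a
  T1 -> c
  T2 -> b
  T3 -> d
  X4 -> A T2
  X5 -> T1 A

CYK fill:
  T[0,0] 'a' = {B,T0}  orig:{B}
  T[1,1] 'c' = {T1}  orig:{}
  T[2,2] 'a' = {B,T0}  orig:{B}
  T[3,3] 'a' = {B,T0}  orig:{B}
  T[4,4] 'b' = {T2}  orig:{}
  T[0,1] 'ac' = {A,C,S}
  T[1,2] 'ca' = {B}
  T[2,3] 'aa' = {S}
  T[3,4] 'ab' = ∅
  T[0,2] 'aca' = {S}
  T[1,3] 'caa' = ∅
  T[2,4] 'aab' = ∅
  T[0,3] 'acaa' = ∅
  T[1,4] 'caab' = ∅
  T[0,4] 'acaab' = ∅

S ∉ T[0,4] ⇒ NO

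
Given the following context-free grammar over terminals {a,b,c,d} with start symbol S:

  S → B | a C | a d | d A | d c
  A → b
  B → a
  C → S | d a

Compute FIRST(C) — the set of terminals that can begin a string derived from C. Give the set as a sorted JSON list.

FIRST iteration:
iter 1:
  A via A→b: +{b}
  B via B→a: +{a}
  C via C→d a: +{d}
  S via S→B: +{a}
  S via S→d A: +{d}
  S: {a,d}  A: {b}  B: {a}  C: {d}
iter 2:
  C via C→S: +{a}
  S: {a,d}  A: {b}  B: {a}  C: {a,d}
iter 3: done
  S: {a,d}  A: {b}  B: {a}  C: {a,d}

FIRST(C) = ["a", "d"]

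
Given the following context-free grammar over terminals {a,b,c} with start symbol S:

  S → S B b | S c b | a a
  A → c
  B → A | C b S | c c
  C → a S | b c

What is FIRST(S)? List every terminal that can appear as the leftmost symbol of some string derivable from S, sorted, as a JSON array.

FIRST sets, iterate to fixpoint:
round 1:
  A via A→c: +{c}
  B via B→A: +{c}
  C via C→a S: +{a}
  C via C→b c: +{b}
  S via S→a a: +{a}
  S: {a}  A: {c}  B: {c}  C: {a,b}
round 2:
  B via B→C b S: +{a,b}
  S: {a}  A: {c}  B: {a,b,c}  C: {a,b}
round 3: — fixpoint
  S: {a}  A: {c}  B: {a,b,c}  C: {a,b}

FIRST(S) = ["a"]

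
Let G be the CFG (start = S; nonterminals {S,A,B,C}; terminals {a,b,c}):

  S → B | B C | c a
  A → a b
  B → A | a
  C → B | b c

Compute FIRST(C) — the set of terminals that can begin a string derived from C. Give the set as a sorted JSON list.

FIRST iteration:
round 1:
  A via A→a b: +{a}
  B via B→A: +{a}
  C via C→B: +{a}
  C via C→b c: +{b}
  S via S→B: +{a}
  S via S→c a: +{c}
  FIRST(S)={a,c}  FIRST(A)={a}  FIRST(B)={a}  FIRST(C)={a,b}
round 2: (no change)
  FIRST(S)={a,c}  FIRST(A)={a}  FIRST(B)={a}  FIRST(C)={a,b}

FIRST(C) = ["a", "b"]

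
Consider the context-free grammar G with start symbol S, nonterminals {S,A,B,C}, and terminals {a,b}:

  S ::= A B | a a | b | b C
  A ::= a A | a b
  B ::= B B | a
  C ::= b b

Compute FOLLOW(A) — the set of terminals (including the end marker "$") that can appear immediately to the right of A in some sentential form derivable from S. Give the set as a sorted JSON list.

FIRST iteration:
iter 1:
  A via A→a A: +{a}
  B via B→a: +{a}
  C via C→b b: +{b}
  S via S→A B: +{a}
  S via S→b: +{b}
  S: {a,b}  A: {a}  B: {a}  C: {b}
iter 2: (stable)
  S: {a,b}  A: {a}  B: {a}  C: {b}

FOLLOW sets:
seed FOLLOW(S) with $
iter 1:
  B→B B: FOLLOW(B) ⊇ FIRST(B) = {a}; new: +{a}
  S→A B: FOLLOW(A) ⊇ FIRST(B) = {a}; new: +{a}
  S→A B: FOLLOW(B) ⊇ FOLLOW(S) ⊇ {$}; new: +{$}
  S→b C: FOLLOW(C) ⊇ FOLLOW(S) ⊇ {$}; new: +{$}
  S: {$}  A: {a}  B: {$,a}  C: {$}
iter 2: (no change)
  S: {$}  A: {a}  B: {$,a}  C: {$}

FOLLOW(A) = ["a"]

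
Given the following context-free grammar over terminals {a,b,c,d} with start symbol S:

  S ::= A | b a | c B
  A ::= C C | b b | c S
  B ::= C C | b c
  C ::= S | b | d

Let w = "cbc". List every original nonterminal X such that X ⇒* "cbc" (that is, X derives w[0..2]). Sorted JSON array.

Convert to CNF:
  S -> C C | T0 T0 | T0 T2 | T1 B | T1 S
  A -> C C | T0 T0 | T1 S
  B -> C C | T0 T1
  C -> C C | T0 T0 | T0 T2 | T1 B | T1 S | b | d
  T0 -> b
  T1 -> c
  T2 -> a

CYK table (by increasing span), restricted to cells inside w[0..2]:
  cell(0,0) c: {T1}  orig:{}
  cell(1,1) b: {C,T0}  orig:{C}
  cell(2,2) c: {T1}  orig:{}
  cell(0,1) cb: ∅
  cell(1,2) bc: {B}
  cell(0,2) cbc: {C,S}

Original NTs in T[0,2] deriving "cbc": ["C", "S"]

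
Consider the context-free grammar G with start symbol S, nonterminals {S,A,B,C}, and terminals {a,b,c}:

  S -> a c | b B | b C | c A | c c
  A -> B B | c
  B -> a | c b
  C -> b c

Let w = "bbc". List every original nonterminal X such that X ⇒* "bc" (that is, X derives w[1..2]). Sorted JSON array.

CNF form of G:
  S -> T0 A | T0 T0 | T1 B | T1 C | T2 T0
  A -> B B | c
  B -> T0 T1 | a
  C -> T1 T0
  T0 -> c
  T1 -> b
  T2 -> a

CYK table (by increasing span) — only the sub-triangle for w[1..2]:
  cell(1,1) b: {T1}  orig:{}
  cell(2,2) c: {A,T0}  orig:{A}
  cell(1,2) bc: {C}

Original NTs in T[1,2] deriving "bc": ["C"]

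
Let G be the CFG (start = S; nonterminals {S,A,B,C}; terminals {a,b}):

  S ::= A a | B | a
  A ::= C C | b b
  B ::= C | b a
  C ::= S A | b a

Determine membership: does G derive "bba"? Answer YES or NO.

Convert to CNF:
  S -> A T1 | S A | T0 T1 | a
  A -> C C | T0 T0
  B -> S A | T0 T1
  C -> S A | T0 T1
  T0 -> b
  T1 -> a

CYK fill:
  T[0,0] 'b' = {T0}  orig:{}
  T[1,1] 'b' = {T0}  orig:{}
  T[2,2] 'a' = {S,T1}  orig:{S}
  T[0,1] 'bb' = {A}
  T[1,2] 'ba' = {B,C,S}
  T[0,2] 'bba' = {S}

S ∈ T[0,2] ⇒ YES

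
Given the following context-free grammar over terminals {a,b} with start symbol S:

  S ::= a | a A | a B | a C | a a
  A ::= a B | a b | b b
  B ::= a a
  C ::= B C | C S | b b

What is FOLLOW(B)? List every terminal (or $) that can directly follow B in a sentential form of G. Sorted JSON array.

Compute FIRST by fixpoint:
iter 1:
  A via A→a B: +{a}
  A via A→b b: +{b}
  B via B→a a: +{a}
  C via C→B C: +{a}
  C via C→b b: +{b}
  S via S→a: +{a}
  FIRST[S]={a}  FIRST[A]={a,b}  FIRST[B]={a}  FIRST[C]={a,b}
iter 2: (no change)
  FIRST[S]={a}  FIRST[A]={a,b}  FIRST[B]={a}  FIRST[C]={a,b}

Compute FOLLOW by fixpoint:
initialize: $ ∈ FOLLOW(S)
[1]
  C→B C: FOLLOW(B) ⊇ FIRST(C) = {a,b}; new: +{a,b}
  C→C S: FOLLOW(C) ⊇ FIRST(S) = {a}; new: +{a}
  C→C S: FOLLOW(S) ⊇ FOLLOW(C) ⊇ {a}; new: +{a}
  S→a A: FOLLOW(A) ⊇ FOLLOW(S) ⊇ {$,a}; new: +{$,a}
  S→a B: FOLLOW(B) ⊇ FOLLOW(S) ⊇ {$,a}; new: +{$}
  S→a C: FOLLOW(C) ⊇ FOLLOW(S) ⊇ {$,a}; new: +{$}
  S: {$,a}  A: {$,a}  B: {$,a,b}  C: {$,a}
[2] done
  S: {$,a}  A: {$,a}  B: {$,a,b}  C: {$,a}

FOLLOW(B) = ["$", "a", "b"]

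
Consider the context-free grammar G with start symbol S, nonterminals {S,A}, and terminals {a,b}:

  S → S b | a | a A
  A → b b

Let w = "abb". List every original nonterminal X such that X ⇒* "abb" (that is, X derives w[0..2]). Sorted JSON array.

CNF form of G:
  S -> S T0 | T1 A | a
  A -> T0 T0
  T0 -> b
  T1 -> a

Fill CYK table bottom-up, restricted to cells inside w[0..2]:
  cell(0,0) a: {S,T1}  orig:{S}
  cell(1,1) b: {T0}  orig:{}
  cell(2,2) b: {T0}  orig:{}
  cell(0,1) ab: {S}
  cell(1,2) bb: {A}
  cell(0,2) abb: {S}

Original NTs in T[0,2] deriving "abb": ["S"]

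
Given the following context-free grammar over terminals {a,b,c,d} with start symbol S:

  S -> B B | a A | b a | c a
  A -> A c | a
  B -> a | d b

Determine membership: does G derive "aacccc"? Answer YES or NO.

Convert to CNF:
  S -> B B | T0 T3 | T2 T3 | T3 A
  A -> A T0 | a
  B -> T1 T2 | a
  T0 -> c
  T1 -> d
  T2 -> b
  T3 -> a

Fill CYK table bottom-up:
  [0..0]={A,B,T3}  "a"  orig:{A,B}
  [1..1]={A,B,T3}  "a"  orig:{A,B}
  [2..2]={T0}  "c"  orig:{}
  [3..3]={T0}  "c"  orig:{}
  [4..4]={T0}  "c"  orig:{}
  [5..5]={T0}  "c"  orig:{}
  [0..1]={S}  "aa"
  [1..2]={A}  "ac"
  [2..3]=∅  "cc"
  [3..4]=∅  "cc"
  [4..5]=∅  "cc"
  [0..2]={S}  "aac"
  [1..3]={A}  "acc"
  [2..4]=∅  "ccc"
  [3..5]=∅  "ccc"
  [0..3]={S}  "aacc"
  [1..4]={A}  "accc"
  [2..5]=∅  "cccc"
  [0..4]={S}  "aaccc"
  [1..5]={A}  "acccc"
  [0..5]={S}  "aacccc"

S ∈ T[0,5] ⇒ YES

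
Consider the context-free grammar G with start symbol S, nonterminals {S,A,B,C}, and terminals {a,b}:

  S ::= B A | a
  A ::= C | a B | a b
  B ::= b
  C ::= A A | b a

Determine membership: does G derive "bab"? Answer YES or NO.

CNF form of G:
  S -> B A | a
  A -> A A | T0 B | T0 T1 | T1 T0
  B -> b
  C -> A A | T1 T0
  T0 -> a
  T1 -> b

CYK table (by increasing span):
  T[0,0] 'b' = {B,T1}  orig:{B}
  T[1,1] 'a' = {S,T0}  orig:{S}
  T[2,2] 'b' = {B,T1}  orig:{B}
  T[0,1] 'ba' = {A,C}
  T[1,2] 'ab' = {A}
  T[0,2] 'bab' = {S}

S ∈ T[0,2] ⇒ YES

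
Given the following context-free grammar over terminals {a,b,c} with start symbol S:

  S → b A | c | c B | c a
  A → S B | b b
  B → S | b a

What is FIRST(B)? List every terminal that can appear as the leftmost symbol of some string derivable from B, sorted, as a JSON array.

Compute FIRST by fixpoint:
iter 1:
  A via A→b b: +{b}
  B via B→b a: +{b}
  S via S→b A: +{b}
  S via S→c: +{c}
  S: {b,c}  A: {b}  B: {b}
iter 2:
  A via A→S B: +{c}
  B via B→S: +{c}
  S: {b,c}  A: {b,c}  B: {b,c}
iter 3: done
  S: {b,c}  A: {b,c}  B: {b,c}

FIRST(B) = ["b", "c"]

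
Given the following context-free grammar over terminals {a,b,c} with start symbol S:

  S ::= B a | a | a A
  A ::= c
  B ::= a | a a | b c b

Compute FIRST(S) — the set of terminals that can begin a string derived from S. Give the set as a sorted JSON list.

FIRST sets, iterate to fixpoint:
iter 1:
  A via A→c: +{c}
  B via B→a: +{a}
  B via B→b c b: +{b}
  S via S→B a: +{a,b}
  S: {a,b}  A: {c}  B: {a,b}
iter 2: (no change)
  S: {a,b}  A: {c}  B: {a,b}

FIRST(S) = ["a", "b"]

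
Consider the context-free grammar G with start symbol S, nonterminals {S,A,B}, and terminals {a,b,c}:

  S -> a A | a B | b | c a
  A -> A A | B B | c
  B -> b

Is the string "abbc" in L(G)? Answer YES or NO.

Convert to CNF:
  S -> T0 A | T0 B | T1 T0 | b
  A -> A A | B B | c
  B -> b
  T0 -> a
  T1 -> c

CYK table (by increasing span):
  cell(0,0) a: {T0}  orig:{}
  cell(1,1) b: {B,S}
  cell(2,2) b: {B,S}
  cell(3,3) c: {A,T1}  orig:{A}
  cell(0,1) ab: {S}
  cell(1,2) bb: {A}
  cell(2,3) bc: ∅
  cell(0,2) abb: {S}
  cell(1,3) bbc: {A}
  cell(0,3) abbc: {S}

S ∈ T[0,3] ⇒ YES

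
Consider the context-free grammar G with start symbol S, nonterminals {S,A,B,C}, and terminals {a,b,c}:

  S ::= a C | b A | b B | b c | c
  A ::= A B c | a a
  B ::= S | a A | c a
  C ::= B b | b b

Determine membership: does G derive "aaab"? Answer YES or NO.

CNF form of G:
  S -> T1 C | T2 A | T2 B | T2 T0 | c
  A -> A X3 | T1 T1
  B -> T0 T1 | T1 A | T1 C | T2 A | T2 B | T2 T0 | c
  C -> B T2 | T2 T2
  T0 -> c
  T1 -> a
  T2 -> b
  X3 -> B T0

CYK table (by increasing span):
  cell(0,0) a: {T1}  orig:{}
  cell(1,1) a: {T1}  orig:{}
  cell(2,2) a: {T1}  orig:{}
  cell(3,3) b: {T2}  orig:{}
  cell(0,1) aa: {A}
  cell(1,2) aa: {A}
  cell(2,3) ab: ∅
  cell(0,2) aaa: {B}
  cell(1,3) aab: ∅
  cell(0,3) aaab: {C}

S ∉ T[0,3] ⇒ NO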